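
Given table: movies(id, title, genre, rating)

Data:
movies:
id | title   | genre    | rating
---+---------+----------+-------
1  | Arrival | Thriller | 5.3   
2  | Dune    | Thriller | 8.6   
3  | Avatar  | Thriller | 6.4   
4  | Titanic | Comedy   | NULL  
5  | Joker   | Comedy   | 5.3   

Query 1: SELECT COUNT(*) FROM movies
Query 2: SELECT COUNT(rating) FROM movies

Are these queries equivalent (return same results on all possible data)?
No, not equivalent

Query 1 returns: [(5,)]
Query 2 returns: [(4,)]

Reason: COUNT(*) includes NULLs, COUNT(column) excludes them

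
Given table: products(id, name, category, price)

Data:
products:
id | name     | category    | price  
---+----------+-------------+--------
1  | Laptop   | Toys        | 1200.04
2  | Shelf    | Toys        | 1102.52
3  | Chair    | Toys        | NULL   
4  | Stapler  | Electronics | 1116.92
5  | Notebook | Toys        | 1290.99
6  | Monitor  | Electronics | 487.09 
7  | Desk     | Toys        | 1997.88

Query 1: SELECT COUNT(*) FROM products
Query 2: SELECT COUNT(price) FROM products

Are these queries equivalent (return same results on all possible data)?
No, not equivalent

Query 1 returns: [(7,)]
Query 2 returns: [(6,)]

Reason: COUNT(*) includes NULLs, COUNT(column) excludes them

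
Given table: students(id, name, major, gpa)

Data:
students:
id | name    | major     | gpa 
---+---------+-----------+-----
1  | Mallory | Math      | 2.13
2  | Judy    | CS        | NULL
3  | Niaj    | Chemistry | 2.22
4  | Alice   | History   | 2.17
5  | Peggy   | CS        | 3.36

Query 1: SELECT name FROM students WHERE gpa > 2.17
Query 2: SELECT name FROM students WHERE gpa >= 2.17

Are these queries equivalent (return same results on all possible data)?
No, not equivalent

Query 1 returns: [('Niaj',), ('Peggy',)]
Query 2 returns: [('Niaj',), ('Alice',), ('Peggy',)]

Reason: > vs >= gives different results when gpa = 2.17 exists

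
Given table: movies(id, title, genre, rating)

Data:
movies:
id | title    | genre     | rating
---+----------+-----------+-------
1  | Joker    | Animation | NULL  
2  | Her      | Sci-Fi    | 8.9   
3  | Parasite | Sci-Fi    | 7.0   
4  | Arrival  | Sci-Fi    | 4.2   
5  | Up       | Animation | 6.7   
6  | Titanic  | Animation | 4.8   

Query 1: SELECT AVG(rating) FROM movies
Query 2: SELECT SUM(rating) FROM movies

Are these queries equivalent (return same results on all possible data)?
No, not equivalent

Query 1 returns: [(6.32,)]
Query 2 returns: [(31.6,)]

Reason: AVG vs SUM give different aggregate values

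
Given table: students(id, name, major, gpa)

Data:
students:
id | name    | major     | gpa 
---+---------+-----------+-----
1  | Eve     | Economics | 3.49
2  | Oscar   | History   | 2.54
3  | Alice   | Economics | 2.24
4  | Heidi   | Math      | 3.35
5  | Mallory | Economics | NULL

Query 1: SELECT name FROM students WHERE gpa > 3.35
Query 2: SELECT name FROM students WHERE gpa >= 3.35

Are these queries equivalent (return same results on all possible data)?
No, not equivalent

Query 1 returns: [('Eve',)]
Query 2 returns: [('Eve',), ('Heidi',)]

Reason: > vs >= gives different results when gpa = 3.35 exists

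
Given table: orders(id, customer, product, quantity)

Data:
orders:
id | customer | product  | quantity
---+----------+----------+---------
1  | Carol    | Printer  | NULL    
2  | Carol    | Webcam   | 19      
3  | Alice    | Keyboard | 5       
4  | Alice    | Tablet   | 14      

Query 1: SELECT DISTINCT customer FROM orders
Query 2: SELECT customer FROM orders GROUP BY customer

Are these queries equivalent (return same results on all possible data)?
Yes, equivalent

Both queries return: [('Alice',), ('Carol',)]

Reason: Both get unique customers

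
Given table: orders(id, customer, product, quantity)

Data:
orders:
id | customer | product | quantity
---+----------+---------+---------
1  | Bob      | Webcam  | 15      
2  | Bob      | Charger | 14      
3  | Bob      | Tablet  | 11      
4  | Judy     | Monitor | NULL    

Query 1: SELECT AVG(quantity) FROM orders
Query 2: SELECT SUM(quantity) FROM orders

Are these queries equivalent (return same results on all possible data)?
No, not equivalent

Query 1 returns: [(13.333333333333334,)]
Query 2 returns: [(40,)]

Reason: AVG vs SUM give different aggregate values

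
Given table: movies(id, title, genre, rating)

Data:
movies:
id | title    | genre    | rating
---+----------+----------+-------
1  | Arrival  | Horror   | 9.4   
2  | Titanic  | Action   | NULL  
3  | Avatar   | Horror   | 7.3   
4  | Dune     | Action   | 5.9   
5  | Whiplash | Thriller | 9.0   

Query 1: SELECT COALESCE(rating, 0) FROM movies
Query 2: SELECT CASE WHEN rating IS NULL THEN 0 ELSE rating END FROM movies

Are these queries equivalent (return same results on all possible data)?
Yes, equivalent

Both queries return: [(0,), (5.9,), (7.3,), (9.0,), (9.4,)]

Reason: COALESCE vs CASE for NULL handling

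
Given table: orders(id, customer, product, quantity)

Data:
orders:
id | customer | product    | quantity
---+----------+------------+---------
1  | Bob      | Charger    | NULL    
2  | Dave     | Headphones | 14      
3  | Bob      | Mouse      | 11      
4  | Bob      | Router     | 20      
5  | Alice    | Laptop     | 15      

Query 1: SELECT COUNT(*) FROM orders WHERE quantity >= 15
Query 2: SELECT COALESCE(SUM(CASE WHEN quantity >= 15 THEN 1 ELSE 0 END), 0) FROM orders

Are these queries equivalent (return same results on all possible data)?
Yes, equivalent

Both queries return: [(2,)]

Reason: COUNT with WHERE vs conditional SUM (COALESCE handles empty-table NULL)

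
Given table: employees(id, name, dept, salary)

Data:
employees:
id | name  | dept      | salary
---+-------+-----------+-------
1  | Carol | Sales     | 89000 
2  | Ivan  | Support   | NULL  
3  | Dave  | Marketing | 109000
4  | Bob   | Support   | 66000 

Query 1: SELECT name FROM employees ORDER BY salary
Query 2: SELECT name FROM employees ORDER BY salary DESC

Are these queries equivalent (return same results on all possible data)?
No, not equivalent

Query 1 returns: [('Ivan',), ('Bob',), ('Carol',), ('Dave',)]
Query 2 returns: [('Dave',), ('Carol',), ('Bob',), ('Ivan',)]

Reason: ASC vs DESC gives opposite ordering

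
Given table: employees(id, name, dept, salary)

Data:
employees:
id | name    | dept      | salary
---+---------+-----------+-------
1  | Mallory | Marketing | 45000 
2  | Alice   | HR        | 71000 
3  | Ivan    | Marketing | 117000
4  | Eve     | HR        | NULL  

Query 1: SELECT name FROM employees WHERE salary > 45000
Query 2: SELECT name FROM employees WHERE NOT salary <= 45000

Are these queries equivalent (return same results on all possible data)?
Yes, equivalent

Both queries return: [('Alice',), ('Ivan',)]

Reason: Both filter salary > 45000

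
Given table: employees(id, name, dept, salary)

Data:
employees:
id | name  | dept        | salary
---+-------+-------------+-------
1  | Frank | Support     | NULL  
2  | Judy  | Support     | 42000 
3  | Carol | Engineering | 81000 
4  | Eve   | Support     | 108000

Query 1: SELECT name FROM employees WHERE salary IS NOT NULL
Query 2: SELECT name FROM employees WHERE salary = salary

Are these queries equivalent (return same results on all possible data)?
Yes, equivalent

Both queries return: [('Carol',), ('Eve',), ('Judy',)]

Reason: IS NOT NULL vs self-equality (both exclude NULLs)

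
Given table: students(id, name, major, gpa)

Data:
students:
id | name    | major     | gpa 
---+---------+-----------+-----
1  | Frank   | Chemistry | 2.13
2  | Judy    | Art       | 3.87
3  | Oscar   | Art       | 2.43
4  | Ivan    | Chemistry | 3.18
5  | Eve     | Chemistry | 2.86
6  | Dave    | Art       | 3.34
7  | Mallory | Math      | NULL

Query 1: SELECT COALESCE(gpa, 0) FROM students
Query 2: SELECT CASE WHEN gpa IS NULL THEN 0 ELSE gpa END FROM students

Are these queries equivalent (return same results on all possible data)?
Yes, equivalent

Both queries return: [(0,), (2.13,), (2.43,), (2.86,), (3.18,), (3.34,), (3.87,)]

Reason: COALESCE vs CASE for NULL handling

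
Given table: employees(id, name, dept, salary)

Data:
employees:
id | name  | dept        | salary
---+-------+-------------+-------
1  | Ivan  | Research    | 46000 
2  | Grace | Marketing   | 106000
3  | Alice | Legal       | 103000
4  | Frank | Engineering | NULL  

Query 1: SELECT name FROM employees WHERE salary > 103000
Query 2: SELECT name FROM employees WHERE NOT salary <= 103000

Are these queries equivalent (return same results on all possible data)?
Yes, equivalent

Both queries return: [('Grace',)]

Reason: Both filter salary > 103000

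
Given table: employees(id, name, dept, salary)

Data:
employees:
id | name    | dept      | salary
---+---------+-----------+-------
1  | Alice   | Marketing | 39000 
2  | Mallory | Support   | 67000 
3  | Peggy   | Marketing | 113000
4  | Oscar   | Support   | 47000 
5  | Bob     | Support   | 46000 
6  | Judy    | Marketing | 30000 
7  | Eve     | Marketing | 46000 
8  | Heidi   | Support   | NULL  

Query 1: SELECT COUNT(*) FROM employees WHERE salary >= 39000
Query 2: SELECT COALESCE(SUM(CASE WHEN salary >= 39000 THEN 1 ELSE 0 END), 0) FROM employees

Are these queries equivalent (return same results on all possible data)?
Yes, equivalent

Both queries return: [(6,)]

Reason: COUNT with WHERE vs conditional SUM (COALESCE handles empty-table NULL)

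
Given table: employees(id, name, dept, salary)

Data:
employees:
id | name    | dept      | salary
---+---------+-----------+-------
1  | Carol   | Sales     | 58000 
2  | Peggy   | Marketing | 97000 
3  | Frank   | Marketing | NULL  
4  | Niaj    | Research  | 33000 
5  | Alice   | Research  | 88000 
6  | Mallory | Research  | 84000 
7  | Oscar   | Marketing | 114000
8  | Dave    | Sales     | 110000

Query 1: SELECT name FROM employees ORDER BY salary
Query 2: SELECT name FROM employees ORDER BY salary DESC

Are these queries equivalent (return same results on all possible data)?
No, not equivalent

Query 1 returns: [('Frank',), ('Niaj',), ('Carol',), ('Mallory',), ('Alice',), ('Peggy',), ('Dave',), ('Oscar',)]
Query 2 returns: [('Oscar',), ('Dave',), ('Peggy',), ('Alice',), ('Mallory',), ('Carol',), ('Niaj',), ('Frank',)]

Reason: ASC vs DESC gives opposite ordering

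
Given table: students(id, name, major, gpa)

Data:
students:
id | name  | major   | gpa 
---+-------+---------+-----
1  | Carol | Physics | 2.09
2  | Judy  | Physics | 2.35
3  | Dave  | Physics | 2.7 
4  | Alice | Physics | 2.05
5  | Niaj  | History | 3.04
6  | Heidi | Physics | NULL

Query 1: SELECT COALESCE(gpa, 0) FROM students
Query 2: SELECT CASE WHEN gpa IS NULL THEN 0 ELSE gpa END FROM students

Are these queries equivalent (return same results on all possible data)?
Yes, equivalent

Both queries return: [(0,), (2.05,), (2.09,), (2.35,), (2.7,), (3.04,)]

Reason: COALESCE vs CASE for NULL handling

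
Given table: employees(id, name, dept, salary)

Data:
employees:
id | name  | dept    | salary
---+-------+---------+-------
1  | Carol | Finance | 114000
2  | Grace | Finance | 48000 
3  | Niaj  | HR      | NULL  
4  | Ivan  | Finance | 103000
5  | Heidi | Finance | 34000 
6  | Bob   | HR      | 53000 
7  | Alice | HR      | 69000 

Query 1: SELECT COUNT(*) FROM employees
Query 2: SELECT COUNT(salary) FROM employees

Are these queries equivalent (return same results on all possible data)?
No, not equivalent

Query 1 returns: [(7,)]
Query 2 returns: [(6,)]

Reason: COUNT(*) includes NULLs, COUNT(column) excludes them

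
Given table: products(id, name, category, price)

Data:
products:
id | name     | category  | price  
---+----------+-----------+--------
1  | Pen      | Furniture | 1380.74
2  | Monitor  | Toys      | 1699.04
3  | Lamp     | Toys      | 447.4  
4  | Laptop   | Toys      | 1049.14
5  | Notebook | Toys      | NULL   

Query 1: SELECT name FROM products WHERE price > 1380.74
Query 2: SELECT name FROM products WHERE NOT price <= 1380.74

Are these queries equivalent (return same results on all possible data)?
Yes, equivalent

Both queries return: [('Monitor',)]

Reason: Both filter price > 1380.74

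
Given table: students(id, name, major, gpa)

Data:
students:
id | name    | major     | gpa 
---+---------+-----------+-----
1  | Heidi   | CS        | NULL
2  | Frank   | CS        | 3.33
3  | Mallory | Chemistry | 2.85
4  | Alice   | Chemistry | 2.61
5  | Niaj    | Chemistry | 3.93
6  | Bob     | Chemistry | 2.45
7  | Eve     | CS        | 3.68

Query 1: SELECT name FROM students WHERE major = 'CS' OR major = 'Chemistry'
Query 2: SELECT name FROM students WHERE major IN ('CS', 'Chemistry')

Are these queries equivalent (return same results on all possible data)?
Yes, equivalent

Both queries return: [('Alice',), ('Bob',), ('Eve',), ('Frank',), ('Heidi',), ('Mallory',), ('Niaj',)]

Reason: OR vs IN are equivalent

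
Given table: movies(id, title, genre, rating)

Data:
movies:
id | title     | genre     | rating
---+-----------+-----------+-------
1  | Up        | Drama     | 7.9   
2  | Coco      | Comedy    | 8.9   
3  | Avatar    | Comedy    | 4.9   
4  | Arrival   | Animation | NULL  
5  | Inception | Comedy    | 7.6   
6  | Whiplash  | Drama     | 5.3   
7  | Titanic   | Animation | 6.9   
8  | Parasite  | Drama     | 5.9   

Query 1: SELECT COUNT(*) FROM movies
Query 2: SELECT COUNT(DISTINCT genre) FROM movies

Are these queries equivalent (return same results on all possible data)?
No, not equivalent

Query 1 returns: [(8,)]
Query 2 returns: [(3,)]

Reason: COUNT(*) counts rows, COUNT(DISTINCT genre) counts unique genres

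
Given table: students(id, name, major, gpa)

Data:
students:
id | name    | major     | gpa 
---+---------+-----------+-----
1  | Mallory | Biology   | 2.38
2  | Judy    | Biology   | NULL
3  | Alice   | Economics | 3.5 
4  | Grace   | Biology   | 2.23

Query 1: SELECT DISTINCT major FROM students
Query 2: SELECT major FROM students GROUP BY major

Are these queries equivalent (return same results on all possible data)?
Yes, equivalent

Both queries return: [('Biology',), ('Economics',)]

Reason: Both get unique majors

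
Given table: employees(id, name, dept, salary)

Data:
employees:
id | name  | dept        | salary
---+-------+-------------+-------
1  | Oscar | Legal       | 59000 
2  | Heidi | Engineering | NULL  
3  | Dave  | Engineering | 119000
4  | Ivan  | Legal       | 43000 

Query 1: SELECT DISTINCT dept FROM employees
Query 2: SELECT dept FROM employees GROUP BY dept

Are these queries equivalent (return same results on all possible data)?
Yes, equivalent

Both queries return: [('Engineering',), ('Legal',)]

Reason: Both get unique depts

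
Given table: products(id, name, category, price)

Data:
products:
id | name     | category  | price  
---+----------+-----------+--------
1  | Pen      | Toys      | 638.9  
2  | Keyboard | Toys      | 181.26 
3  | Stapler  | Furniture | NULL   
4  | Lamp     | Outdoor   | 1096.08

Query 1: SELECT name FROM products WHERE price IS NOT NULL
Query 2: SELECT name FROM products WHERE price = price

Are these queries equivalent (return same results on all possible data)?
Yes, equivalent

Both queries return: [('Keyboard',), ('Lamp',), ('Pen',)]

Reason: IS NOT NULL vs self-equality (both exclude NULLs)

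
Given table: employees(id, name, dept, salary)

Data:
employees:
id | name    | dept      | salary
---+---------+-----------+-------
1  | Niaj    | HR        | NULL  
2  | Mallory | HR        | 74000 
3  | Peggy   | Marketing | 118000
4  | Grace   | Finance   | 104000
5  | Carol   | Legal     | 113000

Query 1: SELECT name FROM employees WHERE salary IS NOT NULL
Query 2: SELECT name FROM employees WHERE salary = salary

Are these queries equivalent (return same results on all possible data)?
Yes, equivalent

Both queries return: [('Carol',), ('Grace',), ('Mallory',), ('Peggy',)]

Reason: IS NOT NULL vs self-equality (both exclude NULLs)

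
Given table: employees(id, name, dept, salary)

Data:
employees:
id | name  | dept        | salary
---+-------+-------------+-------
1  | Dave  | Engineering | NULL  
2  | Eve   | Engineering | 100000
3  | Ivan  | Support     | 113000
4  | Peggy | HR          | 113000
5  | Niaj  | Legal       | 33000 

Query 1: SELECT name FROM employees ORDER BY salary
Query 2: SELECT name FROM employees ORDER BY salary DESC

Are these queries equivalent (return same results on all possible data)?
No, not equivalent

Query 1 returns: [('Dave',), ('Niaj',), ('Eve',), ('Ivan',), ('Peggy',)]
Query 2 returns: [('Ivan',), ('Peggy',), ('Eve',), ('Niaj',), ('Dave',)]

Reason: ASC vs DESC gives opposite ordering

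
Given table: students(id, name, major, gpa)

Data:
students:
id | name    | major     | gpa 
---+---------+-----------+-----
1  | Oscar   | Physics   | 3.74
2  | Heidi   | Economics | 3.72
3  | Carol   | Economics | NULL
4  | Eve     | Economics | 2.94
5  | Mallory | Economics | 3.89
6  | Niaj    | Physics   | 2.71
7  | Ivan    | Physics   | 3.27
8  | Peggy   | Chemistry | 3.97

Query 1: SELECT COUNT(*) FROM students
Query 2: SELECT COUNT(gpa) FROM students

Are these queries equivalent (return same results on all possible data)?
No, not equivalent

Query 1 returns: [(8,)]
Query 2 returns: [(7,)]

Reason: COUNT(*) includes NULLs, COUNT(column) excludes them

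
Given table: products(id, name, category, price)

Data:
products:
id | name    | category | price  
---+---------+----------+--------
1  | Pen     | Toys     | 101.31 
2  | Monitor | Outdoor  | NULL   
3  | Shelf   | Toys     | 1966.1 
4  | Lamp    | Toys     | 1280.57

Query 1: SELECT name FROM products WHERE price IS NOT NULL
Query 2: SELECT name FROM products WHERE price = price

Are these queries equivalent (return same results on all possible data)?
Yes, equivalent

Both queries return: [('Lamp',), ('Pen',), ('Shelf',)]

Reason: IS NOT NULL vs self-equality (both exclude NULLs)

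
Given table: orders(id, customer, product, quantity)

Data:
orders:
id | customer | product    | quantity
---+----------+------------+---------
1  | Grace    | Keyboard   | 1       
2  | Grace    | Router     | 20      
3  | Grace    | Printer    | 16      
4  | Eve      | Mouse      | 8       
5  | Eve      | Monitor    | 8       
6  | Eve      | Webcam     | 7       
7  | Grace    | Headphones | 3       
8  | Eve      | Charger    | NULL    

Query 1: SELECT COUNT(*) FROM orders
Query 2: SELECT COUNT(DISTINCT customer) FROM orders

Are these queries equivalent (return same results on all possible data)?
No, not equivalent

Query 1 returns: [(8,)]
Query 2 returns: [(2,)]

Reason: COUNT(*) counts rows, COUNT(DISTINCT customer) counts unique customers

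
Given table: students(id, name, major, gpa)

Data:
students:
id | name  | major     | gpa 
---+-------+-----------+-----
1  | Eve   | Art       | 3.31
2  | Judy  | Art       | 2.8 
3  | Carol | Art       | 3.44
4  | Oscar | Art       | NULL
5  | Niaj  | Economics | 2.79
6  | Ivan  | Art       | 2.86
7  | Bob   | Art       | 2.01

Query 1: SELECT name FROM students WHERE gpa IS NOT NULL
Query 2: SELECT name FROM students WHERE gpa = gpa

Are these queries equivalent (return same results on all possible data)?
Yes, equivalent

Both queries return: [('Bob',), ('Carol',), ('Eve',), ('Ivan',), ('Judy',), ('Niaj',)]

Reason: IS NOT NULL vs self-equality (both exclude NULLs)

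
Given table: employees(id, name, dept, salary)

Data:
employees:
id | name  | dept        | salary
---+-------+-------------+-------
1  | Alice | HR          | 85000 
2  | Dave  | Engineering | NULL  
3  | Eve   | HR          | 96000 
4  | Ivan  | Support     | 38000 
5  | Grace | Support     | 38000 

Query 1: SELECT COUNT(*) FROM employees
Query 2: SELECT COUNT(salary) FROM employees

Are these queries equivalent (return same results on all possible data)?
No, not equivalent

Query 1 returns: [(5,)]
Query 2 returns: [(4,)]

Reason: COUNT(*) includes NULLs, COUNT(column) excludes them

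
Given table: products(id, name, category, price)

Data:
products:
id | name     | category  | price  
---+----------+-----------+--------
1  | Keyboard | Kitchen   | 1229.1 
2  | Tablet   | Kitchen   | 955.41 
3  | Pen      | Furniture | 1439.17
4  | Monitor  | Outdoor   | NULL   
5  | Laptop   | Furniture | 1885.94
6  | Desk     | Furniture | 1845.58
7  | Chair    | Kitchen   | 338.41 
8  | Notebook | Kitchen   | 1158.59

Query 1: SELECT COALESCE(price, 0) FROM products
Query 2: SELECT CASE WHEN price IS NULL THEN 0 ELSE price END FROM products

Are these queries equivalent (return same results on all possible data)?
Yes, equivalent

Both queries return: [(0,), (338.41,), (955.41,), (1158.59,), (1229.1,), (1439.17,), (1845.58,), (1885.94,)]

Reason: COALESCE vs CASE for NULL handling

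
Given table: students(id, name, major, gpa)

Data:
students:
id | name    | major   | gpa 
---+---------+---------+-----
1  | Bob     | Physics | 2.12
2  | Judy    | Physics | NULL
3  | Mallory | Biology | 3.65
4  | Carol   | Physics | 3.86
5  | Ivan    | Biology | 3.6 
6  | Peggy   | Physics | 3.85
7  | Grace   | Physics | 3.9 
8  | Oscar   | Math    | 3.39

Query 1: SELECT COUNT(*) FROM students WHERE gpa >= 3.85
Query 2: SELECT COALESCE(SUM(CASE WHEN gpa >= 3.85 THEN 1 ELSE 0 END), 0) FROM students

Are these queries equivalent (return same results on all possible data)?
Yes, equivalent

Both queries return: [(3,)]

Reason: COUNT with WHERE vs conditional SUM (COALESCE handles empty-table NULL)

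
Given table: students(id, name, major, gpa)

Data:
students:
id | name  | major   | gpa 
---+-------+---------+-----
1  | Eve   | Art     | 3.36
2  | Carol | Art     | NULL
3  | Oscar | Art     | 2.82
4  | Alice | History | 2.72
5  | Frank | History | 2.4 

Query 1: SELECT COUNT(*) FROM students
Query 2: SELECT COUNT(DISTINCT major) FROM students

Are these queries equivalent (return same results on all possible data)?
No, not equivalent

Query 1 returns: [(5,)]
Query 2 returns: [(2,)]

Reason: COUNT(*) counts rows, COUNT(DISTINCT major) counts unique majors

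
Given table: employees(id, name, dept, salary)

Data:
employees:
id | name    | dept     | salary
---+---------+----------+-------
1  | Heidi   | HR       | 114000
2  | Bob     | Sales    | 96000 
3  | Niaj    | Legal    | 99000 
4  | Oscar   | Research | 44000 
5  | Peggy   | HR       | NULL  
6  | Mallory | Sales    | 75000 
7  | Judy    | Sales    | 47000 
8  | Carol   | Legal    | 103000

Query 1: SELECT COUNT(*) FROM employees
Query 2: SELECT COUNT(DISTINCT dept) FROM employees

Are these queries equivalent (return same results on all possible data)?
No, not equivalent

Query 1 returns: [(8,)]
Query 2 returns: [(4,)]

Reason: COUNT(*) counts rows, COUNT(DISTINCT dept) counts unique depts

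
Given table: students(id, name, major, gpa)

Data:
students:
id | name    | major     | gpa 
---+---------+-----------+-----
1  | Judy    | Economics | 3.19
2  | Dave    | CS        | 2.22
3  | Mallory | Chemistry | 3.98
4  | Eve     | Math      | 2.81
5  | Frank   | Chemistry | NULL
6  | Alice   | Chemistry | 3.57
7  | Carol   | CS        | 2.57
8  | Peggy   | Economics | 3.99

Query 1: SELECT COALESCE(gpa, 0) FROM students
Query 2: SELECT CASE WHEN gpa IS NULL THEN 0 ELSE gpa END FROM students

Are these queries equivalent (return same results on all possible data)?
Yes, equivalent

Both queries return: [(0,), (2.22,), (2.57,), (2.81,), (3.19,), (3.57,), (3.98,), (3.99,)]

Reason: COALESCE vs CASE for NULL handling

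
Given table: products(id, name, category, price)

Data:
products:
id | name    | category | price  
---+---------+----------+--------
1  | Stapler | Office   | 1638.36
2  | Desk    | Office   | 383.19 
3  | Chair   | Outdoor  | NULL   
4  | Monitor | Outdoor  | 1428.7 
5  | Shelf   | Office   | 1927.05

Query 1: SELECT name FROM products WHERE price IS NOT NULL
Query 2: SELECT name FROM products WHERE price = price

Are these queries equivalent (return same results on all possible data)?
Yes, equivalent

Both queries return: [('Desk',), ('Monitor',), ('Shelf',), ('Stapler',)]

Reason: IS NOT NULL vs self-equality (both exclude NULLs)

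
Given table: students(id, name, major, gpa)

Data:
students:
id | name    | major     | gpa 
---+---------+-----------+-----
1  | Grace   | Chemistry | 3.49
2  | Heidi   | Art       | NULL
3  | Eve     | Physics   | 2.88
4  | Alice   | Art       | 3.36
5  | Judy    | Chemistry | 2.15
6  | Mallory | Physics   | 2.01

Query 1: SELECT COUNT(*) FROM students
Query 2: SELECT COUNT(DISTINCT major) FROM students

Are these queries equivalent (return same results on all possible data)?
No, not equivalent

Query 1 returns: [(6,)]
Query 2 returns: [(3,)]

Reason: COUNT(*) counts rows, COUNT(DISTINCT major) counts unique majors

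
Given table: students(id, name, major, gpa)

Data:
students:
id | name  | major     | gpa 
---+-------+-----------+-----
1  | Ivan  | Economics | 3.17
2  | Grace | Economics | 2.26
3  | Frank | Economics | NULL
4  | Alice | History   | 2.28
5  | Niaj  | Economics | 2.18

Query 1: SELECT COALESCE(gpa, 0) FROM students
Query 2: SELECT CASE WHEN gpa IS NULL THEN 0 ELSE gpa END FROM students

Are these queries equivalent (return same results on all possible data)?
Yes, equivalent

Both queries return: [(0,), (2.18,), (2.26,), (2.28,), (3.17,)]

Reason: COALESCE vs CASE for NULL handling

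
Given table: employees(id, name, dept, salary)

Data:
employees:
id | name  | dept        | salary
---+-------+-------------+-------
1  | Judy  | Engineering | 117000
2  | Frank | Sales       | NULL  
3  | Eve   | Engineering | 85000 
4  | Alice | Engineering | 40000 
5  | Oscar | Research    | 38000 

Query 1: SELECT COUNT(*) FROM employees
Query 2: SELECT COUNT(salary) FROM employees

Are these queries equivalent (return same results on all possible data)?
No, not equivalent

Query 1 returns: [(5,)]
Query 2 returns: [(4,)]

Reason: COUNT(*) includes NULLs, COUNT(column) excludes them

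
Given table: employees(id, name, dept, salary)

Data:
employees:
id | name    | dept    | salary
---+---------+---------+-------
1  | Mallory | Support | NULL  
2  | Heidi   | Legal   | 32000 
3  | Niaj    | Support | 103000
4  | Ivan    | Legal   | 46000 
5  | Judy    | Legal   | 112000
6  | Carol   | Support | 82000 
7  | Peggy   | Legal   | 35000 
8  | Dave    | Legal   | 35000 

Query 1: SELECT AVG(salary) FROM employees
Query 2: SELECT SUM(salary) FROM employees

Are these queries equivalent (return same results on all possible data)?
No, not equivalent

Query 1 returns: [(63571.42857142857,)]
Query 2 returns: [(445000,)]

Reason: AVG vs SUM give different aggregate values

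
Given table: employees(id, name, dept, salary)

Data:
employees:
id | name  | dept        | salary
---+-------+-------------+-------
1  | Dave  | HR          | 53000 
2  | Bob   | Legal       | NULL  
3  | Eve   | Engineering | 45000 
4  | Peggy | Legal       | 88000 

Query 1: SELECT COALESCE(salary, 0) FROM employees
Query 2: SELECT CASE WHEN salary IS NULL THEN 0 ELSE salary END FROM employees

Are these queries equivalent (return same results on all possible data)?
Yes, equivalent

Both queries return: [(0,), (45000,), (53000,), (88000,)]

Reason: COALESCE vs CASE for NULL handling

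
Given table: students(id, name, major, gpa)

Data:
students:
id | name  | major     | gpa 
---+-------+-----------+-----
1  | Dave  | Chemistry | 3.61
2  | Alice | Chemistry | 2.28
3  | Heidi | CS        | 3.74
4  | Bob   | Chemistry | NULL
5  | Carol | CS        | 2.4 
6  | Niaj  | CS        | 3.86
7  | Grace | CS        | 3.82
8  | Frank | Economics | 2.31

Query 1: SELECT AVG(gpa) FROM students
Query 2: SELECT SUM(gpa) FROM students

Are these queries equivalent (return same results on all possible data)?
No, not equivalent

Query 1 returns: [(3.1457142857142855,)]
Query 2 returns: [(22.02,)]

Reason: AVG vs SUM give different aggregate values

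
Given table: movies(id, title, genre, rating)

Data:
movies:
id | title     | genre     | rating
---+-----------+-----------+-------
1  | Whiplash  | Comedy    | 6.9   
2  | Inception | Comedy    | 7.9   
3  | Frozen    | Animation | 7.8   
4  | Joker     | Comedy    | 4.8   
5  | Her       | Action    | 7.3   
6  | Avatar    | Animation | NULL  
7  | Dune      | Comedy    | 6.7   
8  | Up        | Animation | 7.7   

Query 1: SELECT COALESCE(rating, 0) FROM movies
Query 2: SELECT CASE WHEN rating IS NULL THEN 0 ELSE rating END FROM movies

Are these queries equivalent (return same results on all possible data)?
Yes, equivalent

Both queries return: [(0,), (4.8,), (6.7,), (6.9,), (7.3,), (7.7,), (7.8,), (7.9,)]

Reason: COALESCE vs CASE for NULL handling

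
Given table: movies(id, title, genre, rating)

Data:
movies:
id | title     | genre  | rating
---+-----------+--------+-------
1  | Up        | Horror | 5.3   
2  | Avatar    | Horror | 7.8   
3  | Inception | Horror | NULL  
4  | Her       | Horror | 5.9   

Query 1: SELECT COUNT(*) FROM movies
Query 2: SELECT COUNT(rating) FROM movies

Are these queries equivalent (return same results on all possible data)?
No, not equivalent

Query 1 returns: [(4,)]
Query 2 returns: [(3,)]

Reason: COUNT(*) includes NULLs, COUNT(column) excludes them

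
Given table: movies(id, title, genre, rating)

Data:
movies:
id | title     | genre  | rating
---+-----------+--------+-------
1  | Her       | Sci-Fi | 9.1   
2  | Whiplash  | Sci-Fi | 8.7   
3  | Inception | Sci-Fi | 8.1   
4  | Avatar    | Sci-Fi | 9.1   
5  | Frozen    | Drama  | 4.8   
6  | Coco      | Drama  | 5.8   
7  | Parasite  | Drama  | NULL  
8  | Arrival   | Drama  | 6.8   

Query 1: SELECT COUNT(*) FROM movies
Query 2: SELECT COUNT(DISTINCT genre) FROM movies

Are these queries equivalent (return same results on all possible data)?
No, not equivalent

Query 1 returns: [(8,)]
Query 2 returns: [(2,)]

Reason: COUNT(*) counts rows, COUNT(DISTINCT genre) counts unique genres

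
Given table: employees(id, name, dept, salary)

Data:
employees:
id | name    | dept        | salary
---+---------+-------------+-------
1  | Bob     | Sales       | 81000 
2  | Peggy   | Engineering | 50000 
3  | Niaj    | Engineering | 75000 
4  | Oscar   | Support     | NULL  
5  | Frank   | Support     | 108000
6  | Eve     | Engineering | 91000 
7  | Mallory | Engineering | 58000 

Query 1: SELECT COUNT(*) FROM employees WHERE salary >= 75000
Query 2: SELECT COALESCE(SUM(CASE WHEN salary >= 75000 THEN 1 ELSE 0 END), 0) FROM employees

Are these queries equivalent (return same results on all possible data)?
Yes, equivalent

Both queries return: [(4,)]

Reason: COUNT with WHERE vs conditional SUM (COALESCE handles empty-table NULL)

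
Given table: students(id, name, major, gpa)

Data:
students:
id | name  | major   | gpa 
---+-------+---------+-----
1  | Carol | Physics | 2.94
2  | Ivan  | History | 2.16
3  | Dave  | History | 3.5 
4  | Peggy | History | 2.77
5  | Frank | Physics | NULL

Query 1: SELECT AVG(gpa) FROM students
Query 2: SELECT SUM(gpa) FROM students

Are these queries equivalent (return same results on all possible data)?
No, not equivalent

Query 1 returns: [(2.8425000000000002,)]
Query 2 returns: [(11.370000000000001,)]

Reason: AVG vs SUM give different aggregate values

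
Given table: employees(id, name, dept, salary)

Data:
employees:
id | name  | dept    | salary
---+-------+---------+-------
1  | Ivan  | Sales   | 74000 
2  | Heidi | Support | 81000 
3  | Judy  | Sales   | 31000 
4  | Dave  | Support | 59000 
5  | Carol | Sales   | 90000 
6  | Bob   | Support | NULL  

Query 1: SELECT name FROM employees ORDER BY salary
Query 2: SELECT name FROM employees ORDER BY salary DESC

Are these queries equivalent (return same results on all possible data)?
No, not equivalent

Query 1 returns: [('Bob',), ('Judy',), ('Dave',), ('Ivan',), ('Heidi',), ('Carol',)]
Query 2 returns: [('Carol',), ('Heidi',), ('Ivan',), ('Dave',), ('Judy',), ('Bob',)]

Reason: ASC vs DESC gives opposite ordering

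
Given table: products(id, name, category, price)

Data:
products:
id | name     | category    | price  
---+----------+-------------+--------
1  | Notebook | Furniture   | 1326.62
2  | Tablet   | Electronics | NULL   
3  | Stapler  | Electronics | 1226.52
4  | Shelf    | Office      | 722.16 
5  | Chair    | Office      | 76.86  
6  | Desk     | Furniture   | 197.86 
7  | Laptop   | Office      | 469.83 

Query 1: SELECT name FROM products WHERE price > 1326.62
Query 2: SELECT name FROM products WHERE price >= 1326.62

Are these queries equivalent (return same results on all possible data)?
No, not equivalent

Query 1 returns: []
Query 2 returns: [('Notebook',)]

Reason: > vs >= gives different results when price = 1326.62 exists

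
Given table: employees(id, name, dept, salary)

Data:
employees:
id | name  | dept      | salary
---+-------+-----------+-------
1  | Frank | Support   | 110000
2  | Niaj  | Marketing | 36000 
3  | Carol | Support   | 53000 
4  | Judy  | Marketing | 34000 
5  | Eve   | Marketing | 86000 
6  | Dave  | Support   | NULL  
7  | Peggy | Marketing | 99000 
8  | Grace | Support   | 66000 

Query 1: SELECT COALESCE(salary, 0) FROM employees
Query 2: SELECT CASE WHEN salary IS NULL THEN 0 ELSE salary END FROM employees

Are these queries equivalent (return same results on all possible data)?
Yes, equivalent

Both queries return: [(0,), (34000,), (36000,), (53000,), (66000,), (86000,), (99000,), (110000,)]

Reason: COALESCE vs CASE for NULL handling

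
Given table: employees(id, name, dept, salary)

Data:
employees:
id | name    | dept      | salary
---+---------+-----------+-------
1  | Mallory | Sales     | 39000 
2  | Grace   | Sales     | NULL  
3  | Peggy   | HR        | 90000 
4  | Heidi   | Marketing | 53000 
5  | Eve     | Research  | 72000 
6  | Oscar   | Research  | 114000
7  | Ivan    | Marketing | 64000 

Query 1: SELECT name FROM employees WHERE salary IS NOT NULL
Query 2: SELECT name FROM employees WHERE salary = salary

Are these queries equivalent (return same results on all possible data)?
Yes, equivalent

Both queries return: [('Eve',), ('Heidi',), ('Ivan',), ('Mallory',), ('Oscar',), ('Peggy',)]

Reason: IS NOT NULL vs self-equality (both exclude NULLs)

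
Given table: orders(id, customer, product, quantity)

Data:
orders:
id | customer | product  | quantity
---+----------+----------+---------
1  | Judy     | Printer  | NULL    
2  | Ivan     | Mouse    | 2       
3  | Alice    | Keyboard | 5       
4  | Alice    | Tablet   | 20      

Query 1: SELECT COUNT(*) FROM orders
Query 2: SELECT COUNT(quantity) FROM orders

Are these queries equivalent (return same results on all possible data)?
No, not equivalent

Query 1 returns: [(4,)]
Query 2 returns: [(3,)]

Reason: COUNT(*) includes NULLs, COUNT(column) excludes them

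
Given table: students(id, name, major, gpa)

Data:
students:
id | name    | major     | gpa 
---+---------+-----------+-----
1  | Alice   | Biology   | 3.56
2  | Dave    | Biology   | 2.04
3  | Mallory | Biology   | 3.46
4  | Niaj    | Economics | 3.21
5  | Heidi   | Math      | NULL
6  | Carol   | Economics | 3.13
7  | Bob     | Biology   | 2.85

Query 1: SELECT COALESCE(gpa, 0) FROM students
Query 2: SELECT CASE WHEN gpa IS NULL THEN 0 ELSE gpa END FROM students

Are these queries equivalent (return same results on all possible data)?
Yes, equivalent

Both queries return: [(0,), (2.04,), (2.85,), (3.13,), (3.21,), (3.46,), (3.56,)]

Reason: COALESCE vs CASE for NULL handling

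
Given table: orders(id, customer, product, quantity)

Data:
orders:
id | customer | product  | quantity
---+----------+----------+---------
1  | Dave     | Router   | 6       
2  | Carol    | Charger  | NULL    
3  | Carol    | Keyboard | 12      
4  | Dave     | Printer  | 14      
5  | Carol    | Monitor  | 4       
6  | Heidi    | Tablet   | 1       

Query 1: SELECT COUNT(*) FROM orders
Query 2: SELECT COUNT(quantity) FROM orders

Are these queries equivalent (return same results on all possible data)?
No, not equivalent

Query 1 returns: [(6,)]
Query 2 returns: [(5,)]

Reason: COUNT(*) includes NULLs, COUNT(column) excludes them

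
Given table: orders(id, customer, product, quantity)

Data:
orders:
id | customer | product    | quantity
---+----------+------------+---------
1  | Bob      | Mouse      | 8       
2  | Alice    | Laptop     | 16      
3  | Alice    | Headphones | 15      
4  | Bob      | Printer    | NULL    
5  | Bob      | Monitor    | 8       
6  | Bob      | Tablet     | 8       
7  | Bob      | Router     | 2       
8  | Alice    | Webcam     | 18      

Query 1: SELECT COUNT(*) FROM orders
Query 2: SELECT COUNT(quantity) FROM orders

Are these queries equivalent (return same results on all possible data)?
No, not equivalent

Query 1 returns: [(8,)]
Query 2 returns: [(7,)]

Reason: COUNT(*) includes NULLs, COUNT(column) excludes them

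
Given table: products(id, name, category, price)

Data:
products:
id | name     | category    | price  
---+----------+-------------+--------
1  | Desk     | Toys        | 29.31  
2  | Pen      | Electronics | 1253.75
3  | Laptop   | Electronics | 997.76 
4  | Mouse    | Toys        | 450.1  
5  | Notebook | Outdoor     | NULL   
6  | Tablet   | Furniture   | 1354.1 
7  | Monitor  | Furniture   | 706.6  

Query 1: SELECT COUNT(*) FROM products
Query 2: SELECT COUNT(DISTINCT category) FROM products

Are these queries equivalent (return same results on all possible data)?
No, not equivalent

Query 1 returns: [(7,)]
Query 2 returns: [(4,)]

Reason: COUNT(*) counts rows, COUNT(DISTINCT category) counts unique categorys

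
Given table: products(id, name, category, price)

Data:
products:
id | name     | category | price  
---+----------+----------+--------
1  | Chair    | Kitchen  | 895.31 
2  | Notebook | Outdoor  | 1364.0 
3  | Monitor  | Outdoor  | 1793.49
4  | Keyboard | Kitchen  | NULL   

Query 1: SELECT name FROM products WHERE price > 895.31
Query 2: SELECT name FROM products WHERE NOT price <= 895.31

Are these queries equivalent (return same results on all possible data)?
Yes, equivalent

Both queries return: [('Monitor',), ('Notebook',)]

Reason: Both filter price > 895.31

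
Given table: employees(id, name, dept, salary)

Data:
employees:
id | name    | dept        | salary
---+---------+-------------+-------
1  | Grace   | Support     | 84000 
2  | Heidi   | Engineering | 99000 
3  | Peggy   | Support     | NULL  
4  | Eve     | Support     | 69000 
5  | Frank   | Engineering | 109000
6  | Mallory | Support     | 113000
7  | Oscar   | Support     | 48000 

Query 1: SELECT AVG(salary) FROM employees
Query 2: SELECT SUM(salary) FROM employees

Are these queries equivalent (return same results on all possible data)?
No, not equivalent

Query 1 returns: [(87000.0,)]
Query 2 returns: [(522000,)]

Reason: AVG vs SUM give different aggregate values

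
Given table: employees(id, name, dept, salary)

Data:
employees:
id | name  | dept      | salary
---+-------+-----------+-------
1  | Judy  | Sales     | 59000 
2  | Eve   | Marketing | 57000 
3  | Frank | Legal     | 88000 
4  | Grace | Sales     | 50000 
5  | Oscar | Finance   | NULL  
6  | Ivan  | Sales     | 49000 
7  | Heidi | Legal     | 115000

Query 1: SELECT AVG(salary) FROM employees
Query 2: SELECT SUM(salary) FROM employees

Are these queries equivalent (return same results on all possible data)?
No, not equivalent

Query 1 returns: [(69666.66666666667,)]
Query 2 returns: [(418000,)]

Reason: AVG vs SUM give different aggregate values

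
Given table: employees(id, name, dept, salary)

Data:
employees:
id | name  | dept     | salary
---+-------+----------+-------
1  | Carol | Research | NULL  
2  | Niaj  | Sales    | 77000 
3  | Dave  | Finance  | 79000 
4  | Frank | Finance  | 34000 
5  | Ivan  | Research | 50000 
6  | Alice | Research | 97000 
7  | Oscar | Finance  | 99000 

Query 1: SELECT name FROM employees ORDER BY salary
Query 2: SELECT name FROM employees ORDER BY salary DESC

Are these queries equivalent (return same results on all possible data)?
No, not equivalent

Query 1 returns: [('Carol',), ('Frank',), ('Ivan',), ('Niaj',), ('Dave',), ('Alice',), ('Oscar',)]
Query 2 returns: [('Oscar',), ('Alice',), ('Dave',), ('Niaj',), ('Ivan',), ('Frank',), ('Carol',)]

Reason: ASC vs DESC gives opposite ordering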